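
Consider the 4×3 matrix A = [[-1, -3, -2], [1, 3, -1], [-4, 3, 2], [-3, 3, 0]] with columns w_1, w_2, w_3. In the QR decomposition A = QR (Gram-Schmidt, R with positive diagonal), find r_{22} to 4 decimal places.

r_{22} = 5.2599

w_1 = (-1, 1, -4, -3); ‖w_1‖ = 5.1962, so q_1 = (-0.1925, 0.1925, -0.7698, -0.5774).
q_1·w_2 = (-0.1925)·(-3) + 0.1925·3 + (-0.7698)·3 + (-0.5774)·3 = -2.8868.
u_2 = w_2 + 2.8868·q_1 = (-3.5556, 3.5556, 0.7778, 1.3333).
r_{22} = ‖u_2‖ = 5.2599.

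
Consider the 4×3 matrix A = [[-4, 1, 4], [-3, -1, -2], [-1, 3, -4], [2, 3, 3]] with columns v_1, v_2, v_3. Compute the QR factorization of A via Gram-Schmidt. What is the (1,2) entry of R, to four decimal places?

r_{12} = 0.3651

v_1 = (-4, -3, -1, 2); ‖v_1‖ = 5.4772, so e_1 = (-0.7303, -0.5477, -0.1826, 0.3651).
r_{12} = e_1·v_2 = 0.3651.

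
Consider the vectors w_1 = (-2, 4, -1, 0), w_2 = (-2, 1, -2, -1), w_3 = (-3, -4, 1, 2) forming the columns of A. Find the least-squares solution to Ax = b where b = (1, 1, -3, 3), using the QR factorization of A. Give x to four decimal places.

w_1 = (-2, 4, -1, 0); ‖w_1‖ = 4.5826, so e_1 = (-0.4364, 0.8729, -0.2182, 0.0000).
e_1·w_2 = (-0.4364)·(-2) + 0.8729·1 + (-0.2182)·(-2) + 0.0000·(-1) = 2.1822.
u_2 = w_2 − 2.1822·e_1 = (-1.0476, -0.9048, -1.5238, -1.0000).
‖u_2‖ = 2.2887, so e_2 = (-0.4577, -0.3953, -0.6658, -0.4369).
e_1·w_3 = (-0.4364)·(-3) + 0.8729·(-4) + (-0.2182)·1 + 0.0000·2 = -2.4004; e_2·w_3 = (-0.4577)·(-3) + (-0.3953)·(-4) + (-0.6658)·1 + (-0.4369)·2 = 1.4148.
u_3 = w_3 + 2.4004·e_1 − 1.4148·e_2 = (-3.4000, -1.3455, 1.4182, 2.6182).
‖u_3‖ = 4.7155, so e_3 = (-0.7210, -0.2853, 0.3007, 0.5552).
Qᵀb = (1.0911, -0.1665, -0.2429).
Back-substitute: x_3 = -0.2429/4.7155 = -0.0515.
x_2 = (-0.1665 − 1.4148·(-0.0515))/2.2887 = -0.0409.
x_1 = (1.0911 − 2.1822·(-0.0409) + 2.4004·(-0.0515))/4.5826 = 0.2306.

x = (0.2306, -0.0409, -0.0515)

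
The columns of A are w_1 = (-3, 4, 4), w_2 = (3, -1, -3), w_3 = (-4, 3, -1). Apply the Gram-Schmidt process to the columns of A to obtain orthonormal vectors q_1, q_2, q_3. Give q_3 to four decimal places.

w_1 = (-3, 4, 4); ‖w_1‖ = 6.4031, so q_1 = (-0.4685, 0.6247, 0.6247).
q_1·w_2 = (-0.4685)·3 + 0.6247·(-1) + 0.6247·(-3) = -3.9043.
u_2 = w_2 + 3.9043·q_1 = (1.1707, 1.4390, -0.5610).
‖u_2‖ = 1.9381, so q_2 = (0.6041, 0.7425, -0.2895).
q_1·w_3 = (-0.4685)·(-4) + 0.6247·3 + 0.6247·(-1) = 3.1235; q_2·w_3 = 0.6041·(-4) + 0.7425·3 + (-0.2895)·(-1) = 0.1007.
u_3 = w_3 − 3.1235·q_1 − 0.1007·q_2 = (-2.5974, 0.9740, -2.9221).
‖u_3‖ = 4.0291, so q_3 = (-0.6447, 0.2417, -0.7252).

q_3 = (-0.6447, 0.2417, -0.7252)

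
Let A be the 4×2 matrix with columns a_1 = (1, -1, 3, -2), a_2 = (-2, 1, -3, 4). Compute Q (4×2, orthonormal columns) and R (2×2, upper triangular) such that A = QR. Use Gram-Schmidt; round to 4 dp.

a_1 = (1, -1, 3, -2); ‖a_1‖ = 3.8730, so e_1 = (0.2582, -0.2582, 0.7746, -0.5164).
e_1·a_2 = 0.2582·(-2) + (-0.2582)·1 + 0.7746·(-3) + (-0.5164)·4 = -5.1640.
u_2 = a_2 + 5.1640·e_1 = (-0.6667, -0.3333, 1.0000, 1.3333).
‖u_2‖ = 1.8257, so e_2 = (-0.3651, -0.1826, 0.5477, 0.7303).

Q = [[0.2582, -0.3651], [-0.2582, -0.1826], [0.7746, 0.5477], [-0.5164, 0.7303]], R = [[3.8730, -5.1640], [0.0000, 1.8257]]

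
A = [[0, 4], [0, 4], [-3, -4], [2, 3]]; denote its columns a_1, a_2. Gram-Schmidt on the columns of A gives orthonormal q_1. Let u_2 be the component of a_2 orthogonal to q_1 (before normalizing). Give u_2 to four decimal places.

u_2 = (4.0000, 4.0000, 0.1538, 0.2308)

q_1 = a_1/‖a_1‖ = (0, 0, -3, 2)/3.6056 = (0.0000, 0.0000, -0.8321, 0.5547).
r_{12} = q_1·a_2 = 4.9923.
u_2 = a_2 − 4.9923·q_1 = (4.0000, 4.0000, 0.1538, 0.2308).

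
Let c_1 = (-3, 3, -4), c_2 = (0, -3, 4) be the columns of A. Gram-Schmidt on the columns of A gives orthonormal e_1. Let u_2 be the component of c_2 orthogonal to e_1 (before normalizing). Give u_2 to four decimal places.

u_2 = (-2.2059, -0.7941, 1.0588)

c_1 = (-3, 3, -4); ‖c_1‖ = 5.8310, so e_1 = (-0.5145, 0.5145, -0.6860).
e_1·c_2 = (-0.5145)·0 + 0.5145·(-3) + (-0.6860)·4 = -4.2875.
u_2 = c_2 + 4.2875·e_1 = (-2.2059, -0.7941, 1.0588).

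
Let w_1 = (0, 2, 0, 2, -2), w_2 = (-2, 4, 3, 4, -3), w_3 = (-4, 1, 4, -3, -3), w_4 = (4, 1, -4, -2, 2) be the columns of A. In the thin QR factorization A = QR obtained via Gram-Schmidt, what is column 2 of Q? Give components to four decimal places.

q_2 = (-0.5410, 0.0902, 0.8115, 0.0902, 0.1803)

q_1 = w_1/‖w_1‖ = (0, 2, 0, 2, -2)/3.4641 = (0.0000, 0.5774, 0.0000, 0.5774, -0.5774).
r_{12} = q_1·w_2 = 6.3509.
u_2 = w_2 − 6.3509·q_1 = (-2.0000, 0.3333, 3.0000, 0.3333, 0.6667).
‖u_2‖ = 3.6968, so q_2 = (-0.5410, 0.0902, 0.8115, 0.0902, 0.1803).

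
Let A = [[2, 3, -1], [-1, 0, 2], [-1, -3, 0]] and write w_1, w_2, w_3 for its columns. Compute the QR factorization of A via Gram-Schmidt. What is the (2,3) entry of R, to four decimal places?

e_1 = w_1/‖w_1‖ = (2, -1, -1)/2.4495 = (0.8165, -0.4082, -0.4082).
r_{12} = e_1·w_2 = 3.6742.
u_2 = w_2 − 3.6742·e_1 = (0.0000, 1.5000, -1.5000).
‖u_2‖ = 2.1213, so e_2 = (0.0000, 0.7071, -0.7071).
r_{23} = e_2·w_3 = 1.4142.

r_{23} = 1.4142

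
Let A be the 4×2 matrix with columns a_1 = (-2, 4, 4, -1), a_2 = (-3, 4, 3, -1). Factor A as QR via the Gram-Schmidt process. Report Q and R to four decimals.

q_1 = a_1/‖a_1‖ = (-2, 4, 4, -1)/6.0828 = (-0.3288, 0.6576, 0.6576, -0.1644).
r_{12} = q_1·a_2 = 5.7540.
u_2 = a_2 − 5.7540·q_1 = (-1.1081, 0.2162, -0.7838, -0.0541).
‖u_2‖ = 1.3755, so q_2 = (-0.8056, 0.1572, -0.5698, -0.0393).

Q = [[-0.3288, -0.8056], [0.6576, 0.1572], [0.6576, -0.5698], [-0.1644, -0.0393]], R = [[6.0828, 5.7540], [0.0000, 1.3755]]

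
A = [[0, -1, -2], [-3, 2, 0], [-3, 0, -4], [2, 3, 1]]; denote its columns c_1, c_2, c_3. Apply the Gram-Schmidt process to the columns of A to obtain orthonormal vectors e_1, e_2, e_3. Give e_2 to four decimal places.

e_2 = (-0.2673, 0.5345, 0.0000, 0.8018)

c_1 = (0, -3, -3, 2); ‖c_1‖ = 4.6904, so e_1 = (0.0000, -0.6396, -0.6396, 0.4264).
e_1·c_2 = 0.0000·(-1) + (-0.6396)·2 + (-0.6396)·0 + 0.4264·3 = 0.0000.
u_2 = c_2 + 0.0000·e_1 = (-1.0000, 2.0000, 0.0000, 3.0000).
‖u_2‖ = 3.7417, so e_2 = (-0.2673, 0.5345, 0.0000, 0.8018).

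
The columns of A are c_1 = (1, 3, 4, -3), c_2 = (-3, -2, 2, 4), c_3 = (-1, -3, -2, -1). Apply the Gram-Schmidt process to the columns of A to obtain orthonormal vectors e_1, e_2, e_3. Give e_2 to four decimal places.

c_1 = (1, 3, 4, -3); ‖c_1‖ = 5.9161, so e_1 = (0.1690, 0.5071, 0.6761, -0.5071).
e_1·c_2 = 0.1690·(-3) + 0.5071·(-2) + 0.6761·2 + (-0.5071)·4 = -2.1974.
u_2 = c_2 + 2.1974·e_1 = (-2.6286, -0.8857, 3.4857, 2.8857).
‖u_2‖ = 5.3077, so e_2 = (-0.4952, -0.1669, 0.6567, 0.5437).

e_2 = (-0.4952, -0.1669, 0.6567, 0.5437)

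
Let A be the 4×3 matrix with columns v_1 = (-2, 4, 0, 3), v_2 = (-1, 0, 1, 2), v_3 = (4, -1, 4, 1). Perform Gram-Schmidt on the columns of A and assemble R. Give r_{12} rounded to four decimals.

v_1 = (-2, 4, 0, 3); ‖v_1‖ = 5.3852, so e_1 = (-0.3714, 0.7428, 0.0000, 0.5571).
r_{12} = e_1·v_2 = 1.4856.

r_{12} = 1.4856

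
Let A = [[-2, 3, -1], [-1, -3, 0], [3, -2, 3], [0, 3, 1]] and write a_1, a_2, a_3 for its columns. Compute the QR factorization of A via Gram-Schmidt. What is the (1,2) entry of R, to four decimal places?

a_1 = (-2, -1, 3, 0); ‖a_1‖ = 3.7417, so e_1 = (-0.5345, -0.2673, 0.8018, 0.0000).
r_{12} = e_1·a_2 = -2.4054.

r_{12} = -2.4054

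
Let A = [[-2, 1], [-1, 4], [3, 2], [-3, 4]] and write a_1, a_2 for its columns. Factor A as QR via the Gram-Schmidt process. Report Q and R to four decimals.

Q = [[-0.4170, -0.0078], [-0.2085, 0.6274], [0.6255, 0.6430], [-0.6255, 0.4392]], R = [[4.7958, -2.5022], [0.0000, 5.5443]]

q_1 = a_1/‖a_1‖ = (-2, -1, 3, -3)/4.7958 = (-0.4170, -0.2085, 0.6255, -0.6255).
r_{12} = q_1·a_2 = -2.5022.
u_2 = a_2 + 2.5022·q_1 = (-0.0435, 3.4783, 3.5652, 2.4348).
‖u_2‖ = 5.5443, so q_2 = (-0.0078, 0.6274, 0.6430, 0.4392).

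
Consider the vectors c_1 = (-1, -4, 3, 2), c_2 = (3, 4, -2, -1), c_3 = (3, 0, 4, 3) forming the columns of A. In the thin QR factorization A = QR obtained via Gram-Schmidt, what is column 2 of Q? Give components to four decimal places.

e_2 = (0.8796, 0.1675, 0.2932, 0.3351)

c_1 = (-1, -4, 3, 2); ‖c_1‖ = 5.4772, so e_1 = (-0.1826, -0.7303, 0.5477, 0.3651).
e_1·c_2 = (-0.1826)·3 + (-0.7303)·4 + 0.5477·(-2) + 0.3651·(-1) = -4.9295.
u_2 = c_2 + 4.9295·e_1 = (2.1000, 0.4000, 0.7000, 0.8000).
‖u_2‖ = 2.3875, so e_2 = (0.8796, 0.1675, 0.2932, 0.3351).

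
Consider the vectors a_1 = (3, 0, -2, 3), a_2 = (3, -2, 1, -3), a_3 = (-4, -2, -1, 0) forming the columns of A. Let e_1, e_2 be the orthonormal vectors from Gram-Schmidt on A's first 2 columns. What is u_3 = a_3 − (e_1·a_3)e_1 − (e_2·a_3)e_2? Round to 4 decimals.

u_3 = (-1.2151, -2.8685, -1.5538, 0.1793)

a_1 = (3, 0, -2, 3); ‖a_1‖ = 4.6904, so e_1 = (0.6396, 0.0000, -0.4264, 0.6396).
e_1·a_2 = 0.6396·3 + 0.0000·(-2) + (-0.4264)·1 + 0.6396·(-3) = -0.4264.
u_2 = a_2 + 0.4264·e_1 = (3.2727, -2.0000, 0.8182, -2.7273).
‖u_2‖ = 4.7768, so e_2 = (0.6851, -0.4187, 0.1713, -0.5709).
e_1·a_3 = 0.6396·(-4) + 0.0000·(-2) + (-0.4264)·(-1) + 0.6396·0 = -2.1320; e_2·a_3 = 0.6851·(-4) + (-0.4187)·(-2) + 0.1713·(-1) + (-0.5709)·0 = -2.0744.
u_3 = a_3 + 2.1320·e_1 + 2.0744·e_2 = (-1.2151, -2.8685, -1.5538, 0.1793).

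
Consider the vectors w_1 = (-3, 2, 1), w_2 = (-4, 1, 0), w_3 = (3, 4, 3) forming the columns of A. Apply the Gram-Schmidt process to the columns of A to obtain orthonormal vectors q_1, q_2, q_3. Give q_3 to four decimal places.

q_3 = (0.1543, 0.6172, -0.7715)

q_1 = w_1/‖w_1‖ = (-3, 2, 1)/3.7417 = (-0.8018, 0.5345, 0.2673).
r_{12} = q_1·w_2 = 3.7417.
u_2 = w_2 − 3.7417·q_1 = (-1.0000, -1.0000, -1.0000).
‖u_2‖ = 1.7321, so q_2 = (-0.5774, -0.5774, -0.5774).
r_{13} = q_1·w_3 = 0.5345; r_{23} = q_2·w_3 = -5.7735.
u_3 = w_3 − 0.5345·q_1 + 5.7735·q_2 = (0.0952, 0.3810, -0.4762).
‖u_3‖ = 0.6172, so q_3 = (0.1543, 0.6172, -0.7715).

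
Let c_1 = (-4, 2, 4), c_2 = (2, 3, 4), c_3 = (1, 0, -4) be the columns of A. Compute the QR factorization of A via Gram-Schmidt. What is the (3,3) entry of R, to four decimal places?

q_1 = c_1/‖c_1‖ = (-4, 2, 4)/6.0000 = (-0.6667, 0.3333, 0.6667).
r_{12} = q_1·c_2 = 2.3333.
u_2 = c_2 − 2.3333·q_1 = (3.5556, 2.2222, 2.4444).
‖u_2‖ = 4.8534, so q_2 = (0.7326, 0.4579, 0.5037).
r_{13} = q_1·c_3 = -3.3333; r_{23} = q_2·c_3 = -1.2820.
u_3 = c_3 + 3.3333·q_1 + 1.2820·q_2 = (-0.2830, 1.6981, -1.1321).
r_{33} = ‖u_3‖ = 2.0604.

r_{33} = 2.0604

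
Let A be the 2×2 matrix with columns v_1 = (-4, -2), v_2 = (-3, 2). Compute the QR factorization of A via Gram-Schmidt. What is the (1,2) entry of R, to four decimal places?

r_{12} = 1.7889

q_1 = v_1/‖v_1‖ = (-4, -2)/4.4721 = (-0.8944, -0.4472).
r_{12} = q_1·v_2 = 1.7889.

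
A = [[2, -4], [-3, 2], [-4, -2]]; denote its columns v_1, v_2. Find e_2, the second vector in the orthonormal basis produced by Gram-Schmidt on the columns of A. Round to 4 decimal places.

e_1 = v_1/‖v_1‖ = (2, -3, -4)/5.3852 = (0.3714, -0.5571, -0.7428).
r_{12} = e_1·v_2 = -1.1142.
u_2 = v_2 + 1.1142·e_1 = (-3.5862, 1.3793, -2.8276).
‖u_2‖ = 4.7706, so e_2 = (-0.7517, 0.2891, -0.5927).

e_2 = (-0.7517, 0.2891, -0.5927)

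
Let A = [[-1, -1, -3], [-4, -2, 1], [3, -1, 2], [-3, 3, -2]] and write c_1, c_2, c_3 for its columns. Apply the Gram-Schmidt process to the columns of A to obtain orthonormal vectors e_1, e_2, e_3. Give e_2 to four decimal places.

c_1 = (-1, -4, 3, -3); ‖c_1‖ = 5.9161, so e_1 = (-0.1690, -0.6761, 0.5071, -0.5071).
e_1·c_2 = (-0.1690)·(-1) + (-0.6761)·(-2) + 0.5071·(-1) + (-0.5071)·3 = -0.5071.
u_2 = c_2 + 0.5071·e_1 = (-1.0857, -2.3429, -0.7429, 2.7429).
‖u_2‖ = 3.8396, so e_2 = (-0.2828, -0.6102, -0.1935, 0.7144).

e_2 = (-0.2828, -0.6102, -0.1935, 0.7144)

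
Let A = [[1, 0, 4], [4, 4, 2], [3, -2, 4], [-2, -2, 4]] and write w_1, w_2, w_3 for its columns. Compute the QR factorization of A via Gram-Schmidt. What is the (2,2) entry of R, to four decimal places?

r_{22} = 4.1793

w_1 = (1, 4, 3, -2); ‖w_1‖ = 5.4772, so e_1 = (0.1826, 0.7303, 0.5477, -0.3651).
e_1·w_2 = 0.1826·0 + 0.7303·4 + 0.5477·(-2) + (-0.3651)·(-2) = 2.5560.
u_2 = w_2 − 2.5560·e_1 = (-0.4667, 2.1333, -3.4000, -1.0667).
r_{22} = ‖u_2‖ = 4.1793.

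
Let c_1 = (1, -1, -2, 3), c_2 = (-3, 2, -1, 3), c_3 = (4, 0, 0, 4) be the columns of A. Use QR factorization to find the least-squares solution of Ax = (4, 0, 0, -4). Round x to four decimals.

c_1 = (1, -1, -2, 3); ‖c_1‖ = 3.8730, so q_1 = (0.2582, -0.2582, -0.5164, 0.7746).
q_1·c_2 = 0.2582·(-3) + (-0.2582)·2 + (-0.5164)·(-1) + 0.7746·3 = 1.5492.
u_2 = c_2 − 1.5492·q_1 = (-3.4000, 2.4000, -0.2000, 1.8000).
‖u_2‖ = 4.5387, so q_2 = (-0.7491, 0.5288, -0.0441, 0.3966).
q_1·c_3 = 0.2582·4 + (-0.2582)·0 + (-0.5164)·0 + 0.7746·4 = 4.1312; q_2·c_3 = (-0.7491)·4 + 0.5288·0 + (-0.0441)·0 + 0.3966·4 = -1.4101.
u_3 = c_3 − 4.1312·q_1 + 1.4101·q_2 = (1.8770, 1.8123, 2.0712, 1.3592).
‖u_3‖ = 3.5979, so q_3 = (0.5217, 0.5037, 0.5757, 0.3778).
Qᵀb = (-2.0656, -4.5828, 0.5757).
Back-substitute: x_3 = 0.5757/3.5979 = 0.1600.
x_2 = (-4.5828 + 1.4101·0.1600)/4.5387 = -0.9600.
x_1 = (-2.0656 − 1.5492·(-0.9600) − 4.1312·0.1600)/3.8730 = -0.3200.

x = (-0.3200, -0.9600, 0.1600)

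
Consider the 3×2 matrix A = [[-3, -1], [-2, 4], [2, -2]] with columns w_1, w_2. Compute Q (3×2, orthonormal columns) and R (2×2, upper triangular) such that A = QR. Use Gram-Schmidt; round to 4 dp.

Q = [[-0.7276, -0.6424], [-0.4851, 0.7299], [0.4851, -0.2336]], R = [[4.1231, -2.1828], [0.0000, 4.0293]]

w_1 = (-3, -2, 2); ‖w_1‖ = 4.1231, so e_1 = (-0.7276, -0.4851, 0.4851).
e_1·w_2 = (-0.7276)·(-1) + (-0.4851)·4 + 0.4851·(-2) = -2.1828.
u_2 = w_2 + 2.1828·e_1 = (-2.5882, 2.9412, -0.9412).
‖u_2‖ = 4.0293, so e_2 = (-0.6424, 0.7299, -0.2336).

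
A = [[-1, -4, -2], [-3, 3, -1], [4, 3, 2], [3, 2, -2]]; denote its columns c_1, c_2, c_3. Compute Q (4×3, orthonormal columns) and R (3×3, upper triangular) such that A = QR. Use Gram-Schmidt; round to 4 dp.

c_1 = (-1, -3, 4, 3); ‖c_1‖ = 5.9161, so e_1 = (-0.1690, -0.5071, 0.6761, 0.5071).
e_1·c_2 = (-0.1690)·(-4) + (-0.5071)·3 + 0.6761·3 + 0.5071·2 = 2.1974.
u_2 = c_2 − 2.1974·e_1 = (-3.6286, 4.1143, 1.5143, 0.8857).
‖u_2‖ = 5.7595, so e_2 = (-0.6300, 0.7144, 0.2629, 0.1538).
e_1·c_3 = (-0.1690)·(-2) + (-0.5071)·(-1) + 0.6761·2 + 0.5071·(-2) = 1.1832; e_2·c_3 = (-0.6300)·(-2) + 0.7144·(-1) + 0.2629·2 + 0.1538·(-2) = 0.7640.
u_3 = c_3 − 1.1832·e_1 − 0.7640·e_2 = (-1.3187, -0.9457, 0.9991, -2.7175).
‖u_3‖ = 3.3191, so e_3 = (-0.3973, -0.2849, 0.3010, -0.8187).

Q = [[-0.1690, -0.6300, -0.3973], [-0.5071, 0.7144, -0.2849], [0.6761, 0.2629, 0.3010], [0.5071, 0.1538, -0.8187]], R = [[5.9161, 2.1974, 1.1832], [0.0000, 5.7595, 0.7640], [0.0000, 0.0000, 3.3191]]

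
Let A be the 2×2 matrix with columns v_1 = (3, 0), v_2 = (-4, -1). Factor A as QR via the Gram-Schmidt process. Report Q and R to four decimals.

v_1 = (3, 0); ‖v_1‖ = 3.0000, so e_1 = (1.0000, 0.0000).
e_1·v_2 = 1.0000·(-4) + 0.0000·(-1) = -4.0000.
u_2 = v_2 + 4.0000·e_1 = (0.0000, -1.0000).
‖u_2‖ = 1.0000, so e_2 = (0.0000, -1.0000).

Q = [[1.0000, 0.0000], [0.0000, -1.0000]], R = [[3.0000, -4.0000], [0.0000, 1.0000]]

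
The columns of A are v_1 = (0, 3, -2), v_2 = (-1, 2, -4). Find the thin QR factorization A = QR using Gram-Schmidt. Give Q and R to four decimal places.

v_1 = (0, 3, -2); ‖v_1‖ = 3.6056, so q_1 = (0.0000, 0.8321, -0.5547).
q_1·v_2 = 0.0000·(-1) + 0.8321·2 + (-0.5547)·(-4) = 3.8829.
u_2 = v_2 − 3.8829·q_1 = (-1.0000, -1.2308, -1.8462).
‖u_2‖ = 2.4337, so q_2 = (-0.4109, -0.5057, -0.7586).

Q = [[0.0000, -0.4109], [0.8321, -0.5057], [-0.5547, -0.7586]], R = [[3.6056, 3.8829], [0.0000, 2.4337]]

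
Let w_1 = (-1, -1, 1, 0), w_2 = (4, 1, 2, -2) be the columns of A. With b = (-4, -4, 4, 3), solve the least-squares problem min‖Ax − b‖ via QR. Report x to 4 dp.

e_1 = w_1/‖w_1‖ = (-1, -1, 1, 0)/1.7321 = (-0.5774, -0.5774, 0.5774, 0.0000).
r_{12} = e_1·w_2 = -1.7321.
u_2 = w_2 + 1.7321·e_1 = (3.0000, 0.0000, 3.0000, -2.0000).
‖u_2‖ = 4.6904, so e_2 = (0.6396, 0.0000, 0.6396, -0.4264).
Qᵀb = (6.9282, -1.2792).
Back-substitute: x_2 = -1.2792/4.6904 = -0.2727.
x_1 = (6.9282 + 1.7321·(-0.2727))/1.7321 = 3.7273.

x = (3.7273, -0.2727)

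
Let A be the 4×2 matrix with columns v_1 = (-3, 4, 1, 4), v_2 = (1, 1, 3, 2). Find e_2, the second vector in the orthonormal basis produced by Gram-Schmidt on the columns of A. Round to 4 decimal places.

e_2 = (0.5459, -0.0420, 0.7979, 0.2520)

e_1 = v_1/‖v_1‖ = (-3, 4, 1, 4)/6.4807 = (-0.4629, 0.6172, 0.1543, 0.6172).
r_{12} = e_1·v_2 = 1.8516.
u_2 = v_2 − 1.8516·e_1 = (1.8571, -0.1429, 2.7143, 0.8571).
‖u_2‖ = 3.4017, so e_2 = (0.5459, -0.0420, 0.7979, 0.2520).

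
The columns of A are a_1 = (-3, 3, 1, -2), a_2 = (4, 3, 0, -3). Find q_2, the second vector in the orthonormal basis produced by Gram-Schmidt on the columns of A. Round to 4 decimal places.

q_2 = (0.7575, 0.4500, -0.0225, -0.4725)

a_1 = (-3, 3, 1, -2); ‖a_1‖ = 4.7958, so q_1 = (-0.6255, 0.6255, 0.2085, -0.4170).
q_1·a_2 = (-0.6255)·4 + 0.6255·3 + 0.2085·0 + (-0.4170)·(-3) = 0.6255.
u_2 = a_2 − 0.6255·q_1 = (4.3913, 2.6087, -0.1304, -2.7391).
‖u_2‖ = 5.7973, so q_2 = (0.7575, 0.4500, -0.0225, -0.4725).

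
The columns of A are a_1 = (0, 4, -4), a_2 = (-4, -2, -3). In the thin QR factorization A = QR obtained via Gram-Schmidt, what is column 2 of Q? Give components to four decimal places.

q_2 = (-0.7493, -0.4683, -0.4683)

q_1 = a_1/‖a_1‖ = (0, 4, -4)/5.6569 = (0.0000, 0.7071, -0.7071).
r_{12} = q_1·a_2 = 0.7071.
u_2 = a_2 − 0.7071·q_1 = (-4.0000, -2.5000, -2.5000).
‖u_2‖ = 5.3385, so q_2 = (-0.7493, -0.4683, -0.4683).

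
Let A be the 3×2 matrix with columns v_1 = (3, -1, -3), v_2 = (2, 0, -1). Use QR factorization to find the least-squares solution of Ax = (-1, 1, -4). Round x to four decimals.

v_1 = (3, -1, -3); ‖v_1‖ = 4.3589, so q_1 = (0.6882, -0.2294, -0.6882).
q_1·v_2 = 0.6882·2 + (-0.2294)·0 + (-0.6882)·(-1) = 2.0647.
u_2 = v_2 − 2.0647·q_1 = (0.5789, 0.4737, 0.4211).
‖u_2‖ = 0.8584, so q_2 = (0.6745, 0.5518, 0.4905).
Qᵀb = (1.8353, -2.0847).
Back-substitute: x_2 = -2.0847/0.8584 = -2.4286.
x_1 = (1.8353 − 2.0647·(-2.4286))/4.3589 = 1.5714.

x = (1.5714, -2.4286)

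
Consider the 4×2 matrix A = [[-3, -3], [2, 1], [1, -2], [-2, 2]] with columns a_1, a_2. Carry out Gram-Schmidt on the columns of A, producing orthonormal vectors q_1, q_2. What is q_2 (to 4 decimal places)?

q_2 = (-0.5316, 0.1090, -0.5589, 0.6270)

a_1 = (-3, 2, 1, -2); ‖a_1‖ = 4.2426, so q_1 = (-0.7071, 0.4714, 0.2357, -0.4714).
q_1·a_2 = (-0.7071)·(-3) + 0.4714·1 + 0.2357·(-2) + (-0.4714)·2 = 1.1785.
u_2 = a_2 − 1.1785·q_1 = (-2.1667, 0.4444, -2.2778, 2.5556).
‖u_2‖ = 4.0757, so q_2 = (-0.5316, 0.1090, -0.5589, 0.6270).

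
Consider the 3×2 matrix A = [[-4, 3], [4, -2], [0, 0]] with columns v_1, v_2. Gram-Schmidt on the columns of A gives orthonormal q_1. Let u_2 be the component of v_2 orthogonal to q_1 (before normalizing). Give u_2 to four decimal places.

q_1 = v_1/‖v_1‖ = (-4, 4, 0)/5.6569 = (-0.7071, 0.7071, 0.0000).
r_{12} = q_1·v_2 = -3.5355.
u_2 = v_2 + 3.5355·q_1 = (0.5000, 0.5000, 0.0000).

u_2 = (0.5000, 0.5000, 0.0000)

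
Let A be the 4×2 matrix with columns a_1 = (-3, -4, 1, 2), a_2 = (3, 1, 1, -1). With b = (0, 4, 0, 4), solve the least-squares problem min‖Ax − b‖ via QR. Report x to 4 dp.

x = (-0.5854, -0.6829)

a_1 = (-3, -4, 1, 2); ‖a_1‖ = 5.4772, so q_1 = (-0.5477, -0.7303, 0.1826, 0.3651).
q_1·a_2 = (-0.5477)·3 + (-0.7303)·1 + 0.1826·1 + 0.3651·(-1) = -2.5560.
u_2 = a_2 + 2.5560·q_1 = (1.6000, -0.8667, 1.4667, -0.0667).
‖u_2‖ = 2.3381, so q_2 = (0.6843, -0.3707, 0.6273, -0.0285).
Qᵀb = (-1.4606, -1.5967).
Back-substitute: x_2 = -1.5967/2.3381 = -0.6829.
x_1 = (-1.4606 + 2.5560·(-0.6829))/5.4772 = -0.5854.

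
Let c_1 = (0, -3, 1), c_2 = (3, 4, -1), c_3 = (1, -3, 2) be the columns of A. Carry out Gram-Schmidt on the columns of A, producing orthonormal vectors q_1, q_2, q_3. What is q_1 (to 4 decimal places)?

q_1 = (0.0000, -0.9487, 0.3162)

c_1 = (0, -3, 1); ‖c_1‖ = 3.1623, so q_1 = (0.0000, -0.9487, 0.3162).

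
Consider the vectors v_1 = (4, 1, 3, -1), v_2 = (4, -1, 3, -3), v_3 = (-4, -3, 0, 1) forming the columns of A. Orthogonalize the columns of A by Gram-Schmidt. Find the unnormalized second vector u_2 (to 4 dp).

q_1 = v_1/‖v_1‖ = (4, 1, 3, -1)/5.1962 = (0.7698, 0.1925, 0.5774, -0.1925).
r_{12} = q_1·v_2 = 5.1962.
u_2 = v_2 − 5.1962·q_1 = (0.0000, -2.0000, 0.0000, -2.0000).

u_2 = (0.0000, -2.0000, 0.0000, -2.0000)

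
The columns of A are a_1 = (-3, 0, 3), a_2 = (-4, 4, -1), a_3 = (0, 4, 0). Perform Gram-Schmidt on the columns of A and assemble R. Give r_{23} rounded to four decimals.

a_1 = (-3, 0, 3); ‖a_1‖ = 4.2426, so q_1 = (-0.7071, 0.0000, 0.7071).
q_1·a_2 = (-0.7071)·(-4) + 0.0000·4 + 0.7071·(-1) = 2.1213.
u_2 = a_2 − 2.1213·q_1 = (-2.5000, 4.0000, -2.5000).
‖u_2‖ = 5.3385, so q_2 = (-0.4683, 0.7493, -0.4683).
r_{23} = q_2·a_3 = 2.9971.

r_{23} = 2.9971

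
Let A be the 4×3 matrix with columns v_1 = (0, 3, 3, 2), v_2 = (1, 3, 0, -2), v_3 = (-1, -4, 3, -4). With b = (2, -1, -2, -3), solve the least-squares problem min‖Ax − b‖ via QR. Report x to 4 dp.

x = (-0.8034, 0.6652, 0.0593)

v_1 = (0, 3, 3, 2); ‖v_1‖ = 4.6904, so q_1 = (0.0000, 0.6396, 0.6396, 0.4264).
q_1·v_2 = 0.0000·1 + 0.6396·3 + 0.6396·0 + 0.4264·(-2) = 1.0660.
u_2 = v_2 − 1.0660·q_1 = (1.0000, 2.3182, -0.6818, -2.4545).
‖u_2‖ = 3.5866, so q_2 = (0.2788, 0.6463, -0.1901, -0.6844).
q_1·v_3 = 0.0000·(-1) + 0.6396·(-4) + 0.6396·3 + 0.4264·(-4) = -2.3452; q_2·v_3 = 0.2788·(-1) + 0.6463·(-4) + (-0.1901)·3 + (-0.6844)·(-4) = -0.6970.
u_3 = v_3 + 2.3452·q_1 + 0.6970·q_2 = (-0.8057, -2.0495, 4.3675, -3.4770).
‖u_3‖ = 6.0012, so q_3 = (-0.1342, -0.3415, 0.7278, -0.5794).
Qᵀb = (-3.1980, 2.3446, 0.3556).
Back-substitute: x_3 = 0.3556/6.0012 = 0.0593.
x_2 = (2.3446 + 0.6970·0.0593)/3.5866 = 0.6652.
x_1 = (-3.1980 − 1.0660·0.6652 + 2.3452·0.0593)/4.6904 = -0.8034.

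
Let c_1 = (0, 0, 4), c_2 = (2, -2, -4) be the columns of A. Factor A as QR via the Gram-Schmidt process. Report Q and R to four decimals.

c_1 = (0, 0, 4); ‖c_1‖ = 4.0000, so e_1 = (0.0000, 0.0000, 1.0000).
e_1·c_2 = 0.0000·2 + 0.0000·(-2) + 1.0000·(-4) = -4.0000.
u_2 = c_2 + 4.0000·e_1 = (2.0000, -2.0000, 0.0000).
‖u_2‖ = 2.8284, so e_2 = (0.7071, -0.7071, 0.0000).

Q = [[0.0000, 0.7071], [0.0000, -0.7071], [1.0000, 0.0000]], R = [[4.0000, -4.0000], [0.0000, 2.8284]]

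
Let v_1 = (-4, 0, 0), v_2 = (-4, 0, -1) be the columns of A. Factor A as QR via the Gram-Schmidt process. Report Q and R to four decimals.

e_1 = v_1/‖v_1‖ = (-4, 0, 0)/4.0000 = (-1.0000, 0.0000, 0.0000).
r_{12} = e_1·v_2 = 4.0000.
u_2 = v_2 − 4.0000·e_1 = (0.0000, 0.0000, -1.0000).
‖u_2‖ = 1.0000, so e_2 = (0.0000, 0.0000, -1.0000).

Q = [[-1.0000, 0.0000], [0.0000, 0.0000], [0.0000, -1.0000]], R = [[4.0000, 4.0000], [0.0000, 1.0000]]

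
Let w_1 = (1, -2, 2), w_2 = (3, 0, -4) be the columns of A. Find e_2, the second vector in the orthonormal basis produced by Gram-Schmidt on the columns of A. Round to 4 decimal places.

w_1 = (1, -2, 2); ‖w_1‖ = 3.0000, so e_1 = (0.3333, -0.6667, 0.6667).
e_1·w_2 = 0.3333·3 + (-0.6667)·0 + 0.6667·(-4) = -1.6667.
u_2 = w_2 + 1.6667·e_1 = (3.5556, -1.1111, -2.8889).
‖u_2‖ = 4.7140, so e_2 = (0.7542, -0.2357, -0.6128).

e_2 = (0.7542, -0.2357, -0.6128)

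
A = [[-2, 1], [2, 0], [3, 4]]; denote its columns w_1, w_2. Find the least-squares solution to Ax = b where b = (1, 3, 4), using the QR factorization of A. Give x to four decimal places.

e_1 = w_1/‖w_1‖ = (-2, 2, 3)/4.1231 = (-0.4851, 0.4851, 0.7276).
r_{12} = e_1·w_2 = 2.4254.
u_2 = w_2 − 2.4254·e_1 = (2.1765, -1.1765, 2.2353).
‖u_2‖ = 3.3343, so e_2 = (0.6527, -0.3528, 0.6704).
Qᵀb = (3.8806, 2.2758).
Back-substitute: x_2 = 2.2758/3.3343 = 0.6825.
x_1 = (3.8806 − 2.4254·0.6825)/4.1231 = 0.5397.

x = (0.5397, 0.6825)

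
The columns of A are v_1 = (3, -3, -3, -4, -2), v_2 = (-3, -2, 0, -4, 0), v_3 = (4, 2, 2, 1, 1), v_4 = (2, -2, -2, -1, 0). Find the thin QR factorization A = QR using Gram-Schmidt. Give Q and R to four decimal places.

Q = [[0.4376, -0.7598, 0.4672, 0.0961], [-0.4376, -0.2322, 0.2230, -0.5105], [-0.4376, 0.1646, 0.6399, -0.1807], [-0.5835, -0.5741, -0.4619, 0.1832], [-0.2917, 0.1098, 0.3304, 0.8148]], R = [[6.8557, 1.8962, -0.8752, 3.2090], [0.0000, 5.0403, -3.6388, -0.8105], [0.0000, 0.0000, 3.4631, -0.3294], [0.0000, 0.0000, 0.0000, 1.3917]]

v_1 = (3, -3, -3, -4, -2); ‖v_1‖ = 6.8557, so q_1 = (0.4376, -0.4376, -0.4376, -0.5835, -0.2917).
q_1·v_2 = 0.4376·(-3) + (-0.4376)·(-2) + (-0.4376)·0 + (-0.5835)·(-4) + (-0.2917)·0 = 1.8962.
u_2 = v_2 − 1.8962·q_1 = (-3.8298, -1.1702, 0.8298, -2.8936, 0.5532).
‖u_2‖ = 5.0403, so q_2 = (-0.7598, -0.2322, 0.1646, -0.5741, 0.1098).
q_1·v_3 = 0.4376·4 + (-0.4376)·2 + (-0.4376)·2 + (-0.5835)·1 + (-0.2917)·1 = -0.8752; q_2·v_3 = (-0.7598)·4 + (-0.2322)·2 + 0.1646·2 + (-0.5741)·1 + 0.1098·1 = -3.6388.
u_3 = v_3 + 0.8752·q_1 + 3.6388·q_2 = (1.6181, 0.7722, 2.2161, -1.5997, 1.1441).
‖u_3‖ = 3.4631, so q_3 = (0.4672, 0.2230, 0.6399, -0.4619, 0.3304).
q_1·v_4 = 0.4376·2 + (-0.4376)·(-2) + (-0.4376)·(-2) + (-0.5835)·(-1) + (-0.2917)·0 = 3.2090; q_2·v_4 = (-0.7598)·2 + (-0.2322)·(-2) + 0.1646·(-2) + (-0.5741)·(-1) + 0.1098·0 = -0.8105; q_3·v_4 = 0.4672·2 + 0.2230·(-2) + 0.6399·(-2) + (-0.4619)·(-1) + 0.3304·0 = -0.3294.
u_4 = v_4 − 3.2090·q_1 + 0.8105·q_2 + 0.3294·q_3 = (0.1338, -0.7105, -0.2515, 0.2549, 1.1339).
‖u_4‖ = 1.3917, so q_4 = (0.0961, -0.5105, -0.1807, 0.1832, 0.8148).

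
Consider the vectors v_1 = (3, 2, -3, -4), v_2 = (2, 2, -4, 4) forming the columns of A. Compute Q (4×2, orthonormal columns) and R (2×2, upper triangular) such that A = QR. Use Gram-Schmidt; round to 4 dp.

v_1 = (3, 2, -3, -4); ‖v_1‖ = 6.1644, so e_1 = (0.4867, 0.3244, -0.4867, -0.6489).
e_1·v_2 = 0.4867·2 + 0.3244·2 + (-0.4867)·(-4) + (-0.6489)·4 = 0.9733.
u_2 = v_2 − 0.9733·e_1 = (1.5263, 1.6842, -3.5263, 4.6316).
‖u_2‖ = 6.2492, so e_2 = (0.2442, 0.2695, -0.5643, 0.7411).

Q = [[0.4867, 0.2442], [0.3244, 0.2695], [-0.4867, -0.5643], [-0.6489, 0.7411]], R = [[6.1644, 0.9733], [0.0000, 6.2492]]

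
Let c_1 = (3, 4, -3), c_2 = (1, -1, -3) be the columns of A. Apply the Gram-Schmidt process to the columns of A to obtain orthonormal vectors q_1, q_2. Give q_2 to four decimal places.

q_2 = (0.0974, -0.6429, -0.7598)

c_1 = (3, 4, -3); ‖c_1‖ = 5.8310, so q_1 = (0.5145, 0.6860, -0.5145).
q_1·c_2 = 0.5145·1 + 0.6860·(-1) + (-0.5145)·(-3) = 1.3720.
u_2 = c_2 − 1.3720·q_1 = (0.2941, -1.9412, -2.2941).
‖u_2‖ = 3.0195, so q_2 = (0.0974, -0.6429, -0.7598).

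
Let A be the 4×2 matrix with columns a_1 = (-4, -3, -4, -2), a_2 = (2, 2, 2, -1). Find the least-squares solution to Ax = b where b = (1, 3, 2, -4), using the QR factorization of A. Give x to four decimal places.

e_1 = a_1/‖a_1‖ = (-4, -3, -4, -2)/6.7082 = (-0.5963, -0.4472, -0.5963, -0.2981).
r_{12} = e_1·a_2 = -2.9814.
u_2 = a_2 + 2.9814·e_1 = (0.2222, 0.6667, 0.2222, -1.8889).
‖u_2‖ = 2.0276, so e_2 = (0.1096, 0.3288, 0.1096, -0.9316).
Qᵀb = (-1.9379, 5.0416).
Back-substitute: x_2 = 5.0416/2.0276 = 2.4865.
x_1 = (-1.9379 + 2.9814·2.4865)/6.7082 = 0.8162.

x = (0.8162, 2.4865)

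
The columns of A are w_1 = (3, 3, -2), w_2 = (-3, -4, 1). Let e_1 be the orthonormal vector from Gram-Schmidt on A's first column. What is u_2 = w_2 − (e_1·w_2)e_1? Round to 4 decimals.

u_2 = (0.1364, -0.8636, -1.0909)

w_1 = (3, 3, -2); ‖w_1‖ = 4.6904, so e_1 = (0.6396, 0.6396, -0.4264).
e_1·w_2 = 0.6396·(-3) + 0.6396·(-4) + (-0.4264)·1 = -4.9036.
u_2 = w_2 + 4.9036·e_1 = (0.1364, -0.8636, -1.0909).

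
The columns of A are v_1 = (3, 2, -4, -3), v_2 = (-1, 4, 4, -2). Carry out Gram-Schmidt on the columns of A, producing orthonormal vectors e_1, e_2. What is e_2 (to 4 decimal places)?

v_1 = (3, 2, -4, -3); ‖v_1‖ = 6.1644, so e_1 = (0.4867, 0.3244, -0.6489, -0.4867).
e_1·v_2 = 0.4867·(-1) + 0.3244·4 + (-0.6489)·4 + (-0.4867)·(-2) = -0.8111.
u_2 = v_2 + 0.8111·e_1 = (-0.6053, 4.2632, 3.4737, -2.3947).
‖u_2‖ = 6.0284, so e_2 = (-0.1004, 0.7072, 0.5762, -0.3972).

e_2 = (-0.1004, 0.7072, 0.5762, -0.3972)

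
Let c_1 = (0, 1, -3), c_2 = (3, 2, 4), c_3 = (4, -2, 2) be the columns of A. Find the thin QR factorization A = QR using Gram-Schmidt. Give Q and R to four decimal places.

Q = [[0.0000, 0.6882, 0.7255], [0.3162, 0.6882, -0.6529], [-0.9487, 0.2294, -0.2176]], R = [[3.1623, -3.1623, -2.5298], [0.0000, 4.3589, 1.8353], [0.0000, 0.0000, 3.7725]]

c_1 = (0, 1, -3); ‖c_1‖ = 3.1623, so e_1 = (0.0000, 0.3162, -0.9487).
e_1·c_2 = 0.0000·3 + 0.3162·2 + (-0.9487)·4 = -3.1623.
u_2 = c_2 + 3.1623·e_1 = (3.0000, 3.0000, 1.0000).
‖u_2‖ = 4.3589, so e_2 = (0.6882, 0.6882, 0.2294).
e_1·c_3 = 0.0000·4 + 0.3162·(-2) + (-0.9487)·2 = -2.5298; e_2·c_3 = 0.6882·4 + 0.6882·(-2) + 0.2294·2 = 1.8353.
u_3 = c_3 + 2.5298·e_1 − 1.8353·e_2 = (2.7368, -2.4632, -0.8211).
‖u_3‖ = 3.7725, so e_3 = (0.7255, -0.6529, -0.2176).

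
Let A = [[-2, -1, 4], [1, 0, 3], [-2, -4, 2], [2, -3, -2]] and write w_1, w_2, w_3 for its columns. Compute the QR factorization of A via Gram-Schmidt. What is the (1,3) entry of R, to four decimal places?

r_{13} = -3.6056

w_1 = (-2, 1, -2, 2); ‖w_1‖ = 3.6056, so q_1 = (-0.5547, 0.2774, -0.5547, 0.5547).
r_{13} = q_1·w_3 = -3.6056.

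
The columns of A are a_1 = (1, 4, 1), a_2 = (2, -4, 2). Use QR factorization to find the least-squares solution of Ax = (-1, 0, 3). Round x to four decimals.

a_1 = (1, 4, 1); ‖a_1‖ = 4.2426, so q_1 = (0.2357, 0.9428, 0.2357).
q_1·a_2 = 0.2357·2 + 0.9428·(-4) + 0.2357·2 = -2.8284.
u_2 = a_2 + 2.8284·q_1 = (2.6667, -1.3333, 2.6667).
‖u_2‖ = 4.0000, so q_2 = (0.6667, -0.3333, 0.6667).
Qᵀb = (0.4714, 1.3333).
Back-substitute: x_2 = 1.3333/4.0000 = 0.3333.
x_1 = (0.4714 + 2.8284·0.3333)/4.2426 = 0.3333.

x = (0.3333, 0.3333)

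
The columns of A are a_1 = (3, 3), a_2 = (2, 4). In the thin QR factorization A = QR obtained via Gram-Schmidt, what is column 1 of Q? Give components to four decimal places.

e_1 = (0.7071, 0.7071)

a_1 = (3, 3); ‖a_1‖ = 4.2426, so e_1 = (0.7071, 0.7071).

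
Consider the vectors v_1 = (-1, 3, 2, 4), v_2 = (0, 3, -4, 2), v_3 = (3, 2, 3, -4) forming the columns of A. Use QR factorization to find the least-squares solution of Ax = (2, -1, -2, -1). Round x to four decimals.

v_1 = (-1, 3, 2, 4); ‖v_1‖ = 5.4772, so e_1 = (-0.1826, 0.5477, 0.3651, 0.7303).
e_1·v_2 = (-0.1826)·0 + 0.5477·3 + 0.3651·(-4) + 0.7303·2 = 1.6432.
u_2 = v_2 − 1.6432·e_1 = (0.3000, 2.1000, -4.6000, 0.8000).
‖u_2‖ = 5.1284, so e_2 = (0.0585, 0.4095, -0.8970, 0.1560).
e_1·v_3 = (-0.1826)·3 + 0.5477·2 + 0.3651·3 + 0.7303·(-4) = -1.2780; e_2·v_3 = 0.0585·3 + 0.4095·2 + (-0.8970)·3 + 0.1560·(-4) = -2.3204.
u_3 = v_3 + 1.2780·e_1 + 2.3204·e_2 = (2.9024, 3.6502, 1.3853, -2.7047).
‖u_3‖ = 5.5662, so e_3 = (0.5214, 0.6558, 0.2489, -0.4859).
Qᵀb = (-2.3735, 1.3455, 0.3753).
Back-substitute: x_3 = 0.3753/5.5662 = 0.0674.
x_2 = (1.3455 + 2.3204·0.0674)/5.1284 = 0.2929.
x_1 = (-2.3735 − 1.6432·0.2929 + 1.2780·0.0674)/5.4772 = -0.5055.

x = (-0.5055, 0.2929, 0.0674)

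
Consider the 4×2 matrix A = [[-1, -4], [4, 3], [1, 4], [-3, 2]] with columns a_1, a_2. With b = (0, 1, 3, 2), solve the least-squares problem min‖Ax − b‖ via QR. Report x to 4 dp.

x = (-0.2169, 0.4897)

a_1 = (-1, 4, 1, -3); ‖a_1‖ = 5.1962, so e_1 = (-0.1925, 0.7698, 0.1925, -0.5774).
e_1·a_2 = (-0.1925)·(-4) + 0.7698·3 + 0.1925·4 + (-0.5774)·2 = 2.6943.
u_2 = a_2 − 2.6943·e_1 = (-3.4815, 0.9259, 3.4815, 3.5556).
‖u_2‖ = 6.1433, so e_2 = (-0.5667, 0.1507, 0.5667, 0.5788).
Qᵀb = (0.1925, 3.0084).
Back-substitute: x_2 = 3.0084/6.1433 = 0.4897.
x_1 = (0.1925 − 2.6943·0.4897)/5.1962 = -0.2169.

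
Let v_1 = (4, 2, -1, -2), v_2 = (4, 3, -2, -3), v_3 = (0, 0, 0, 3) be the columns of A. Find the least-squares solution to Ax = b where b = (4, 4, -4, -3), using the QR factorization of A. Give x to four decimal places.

v_1 = (4, 2, -1, -2); ‖v_1‖ = 5.0000, so e_1 = (0.8000, 0.4000, -0.2000, -0.4000).
e_1·v_2 = 0.8000·4 + 0.4000·3 + (-0.2000)·(-2) + (-0.4000)·(-3) = 6.0000.
u_2 = v_2 − 6.0000·e_1 = (-0.8000, 0.6000, -0.8000, -0.6000).
‖u_2‖ = 1.4142, so e_2 = (-0.5657, 0.4243, -0.5657, -0.4243).
e_1·v_3 = 0.8000·0 + 0.4000·0 + (-0.2000)·0 + (-0.4000)·3 = -1.2000; e_2·v_3 = (-0.5657)·0 + 0.4243·0 + (-0.5657)·0 + (-0.4243)·3 = -1.2728.
u_3 = v_3 + 1.2000·e_1 + 1.2728·e_2 = (0.2400, 1.0200, -0.9600, 1.9800).
‖u_3‖ = 2.4372, so e_3 = (0.0985, 0.4185, -0.3939, 0.8124).
Qᵀb = (6.8000, 2.9698, 1.2063).
Back-substitute: x_3 = 1.2063/2.4372 = 0.4949.
x_2 = (2.9698 + 1.2728·0.4949)/1.4142 = 2.5455.
x_1 = (6.8000 − 6.0000·2.5455 + 1.2000·0.4949)/5.0000 = -1.5758.

x = (-1.5758, 2.5455, 0.4949)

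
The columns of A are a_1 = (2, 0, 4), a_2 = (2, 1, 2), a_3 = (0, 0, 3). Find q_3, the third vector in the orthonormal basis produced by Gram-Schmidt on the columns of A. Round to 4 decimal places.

q_3 = (-0.6667, 0.6667, 0.3333)

a_1 = (2, 0, 4); ‖a_1‖ = 4.4721, so q_1 = (0.4472, 0.0000, 0.8944).
q_1·a_2 = 0.4472·2 + 0.0000·1 + 0.8944·2 = 2.6833.
u_2 = a_2 − 2.6833·q_1 = (0.8000, 1.0000, -0.4000).
‖u_2‖ = 1.3416, so q_2 = (0.5963, 0.7454, -0.2981).
q_1·a_3 = 0.4472·0 + 0.0000·0 + 0.8944·3 = 2.6833; q_2·a_3 = 0.5963·0 + 0.7454·0 + (-0.2981)·3 = -0.8944.
u_3 = a_3 − 2.6833·q_1 + 0.8944·q_2 = (-0.6667, 0.6667, 0.3333).
‖u_3‖ = 1.0000, so q_3 = (-0.6667, 0.6667, 0.3333).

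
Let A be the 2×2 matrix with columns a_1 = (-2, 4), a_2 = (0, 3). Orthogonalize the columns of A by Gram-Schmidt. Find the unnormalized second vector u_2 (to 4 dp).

u_2 = (1.2000, 0.6000)

q_1 = a_1/‖a_1‖ = (-2, 4)/4.4721 = (-0.4472, 0.8944).
r_{12} = q_1·a_2 = 2.6833.
u_2 = a_2 − 2.6833·q_1 = (1.2000, 0.6000).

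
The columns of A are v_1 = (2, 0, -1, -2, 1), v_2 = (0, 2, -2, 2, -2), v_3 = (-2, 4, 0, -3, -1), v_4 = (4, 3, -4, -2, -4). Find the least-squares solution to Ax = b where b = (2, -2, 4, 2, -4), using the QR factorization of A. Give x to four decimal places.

e_1 = v_1/‖v_1‖ = (2, 0, -1, -2, 1)/3.1623 = (0.6325, 0.0000, -0.3162, -0.6325, 0.3162).
r_{12} = e_1·v_2 = -1.2649.
u_2 = v_2 + 1.2649·e_1 = (0.8000, 2.0000, -2.4000, 1.2000, -1.6000).
‖u_2‖ = 3.7947, so e_2 = (0.2108, 0.5270, -0.6325, 0.3162, -0.4216).
r_{13} = e_1·v_3 = 0.3162; r_{23} = e_2·v_3 = 1.1595.
u_3 = v_3 − 0.3162·e_1 − 1.1595·e_2 = (-2.4444, 3.3889, 0.8333, -3.1667, -0.6111).
‖u_3‖ = 5.3437, so e_3 = (-0.4574, 0.6342, 0.1559, -0.5926, -0.1144).
r_{14} = e_1·v_4 = 3.7947; r_{24} = e_2·v_4 = 6.0083; r_{34} = e_3·v_4 = 1.0916.
u_4 = v_4 − 3.7947·e_1 − 6.0083·e_2 − 1.0916·e_3 = (0.8327, -0.8589, 0.8298, -0.8531, -2.5418).
‖u_4‖ = 3.0510, so e_4 = (0.2729, -0.2815, 0.2720, -0.2796, -0.8331).
Qᵀb = (-2.5298, -0.8433, -2.2872, 4.9700).
Back-substitute: x_4 = 4.9700/3.0510 = 1.6290.
x_3 = (-2.2872 − 1.0916·1.6290)/5.3437 = -0.7608.
x_2 = (-0.8433 − 1.1595·(-0.7608) − 6.0083·1.6290)/3.7947 = -2.5690.
x_1 = (-2.5298 + 1.2649·(-2.5690) − 0.3162·(-0.7608) − 3.7947·1.6290)/3.1623 = -3.7063.

x = (-3.7063, -2.5690, -0.7608, 1.6290)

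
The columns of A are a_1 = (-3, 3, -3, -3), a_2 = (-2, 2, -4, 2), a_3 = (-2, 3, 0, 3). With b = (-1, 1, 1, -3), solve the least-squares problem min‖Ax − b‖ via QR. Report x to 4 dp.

x = (0.6812, -0.7565, 0.1826)

a_1 = (-3, 3, -3, -3); ‖a_1‖ = 6.0000, so e_1 = (-0.5000, 0.5000, -0.5000, -0.5000).
e_1·a_2 = (-0.5000)·(-2) + 0.5000·2 + (-0.5000)·(-4) + (-0.5000)·2 = 3.0000.
u_2 = a_2 − 3.0000·e_1 = (-0.5000, 0.5000, -2.5000, 3.5000).
‖u_2‖ = 4.3589, so e_2 = (-0.1147, 0.1147, -0.5735, 0.8030).
e_1·a_3 = (-0.5000)·(-2) + 0.5000·3 + (-0.5000)·0 + (-0.5000)·3 = 1.0000; e_2·a_3 = (-0.1147)·(-2) + 0.1147·3 + (-0.5735)·0 + 0.8030·3 = 2.9824.
u_3 = a_3 − 1.0000·e_1 − 2.9824·e_2 = (-1.1579, 2.1579, 2.2105, 1.1053).
‖u_3‖ = 3.4793, so e_3 = (-0.3328, 0.6202, 0.6353, 0.3177).
Qᵀb = (2.0000, -2.7530, 0.6353).
Back-substitute: x_3 = 0.6353/3.4793 = 0.1826.
x_2 = (-2.7530 − 2.9824·0.1826)/4.3589 = -0.7565.
x_1 = (2.0000 − 3.0000·(-0.7565) − 1.0000·0.1826)/6.0000 = 0.6812.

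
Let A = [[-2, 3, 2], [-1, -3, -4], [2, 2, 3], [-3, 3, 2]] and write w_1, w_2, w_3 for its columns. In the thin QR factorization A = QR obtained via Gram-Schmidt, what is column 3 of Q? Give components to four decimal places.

w_1 = (-2, -1, 2, -3); ‖w_1‖ = 4.2426, so e_1 = (-0.4714, -0.2357, 0.4714, -0.7071).
e_1·w_2 = (-0.4714)·3 + (-0.2357)·(-3) + 0.4714·2 + (-0.7071)·3 = -1.8856.
u_2 = w_2 + 1.8856·e_1 = (2.1111, -3.4444, 2.8889, 1.6667).
‖u_2‖ = 5.2387, so e_2 = (0.4030, -0.6575, 0.5514, 0.3181).
e_1·w_3 = (-0.4714)·2 + (-0.2357)·(-4) + 0.4714·3 + (-0.7071)·2 = 0.0000; e_2·w_3 = 0.4030·2 + (-0.6575)·(-4) + 0.5514·3 + 0.3181·2 = 5.7266.
u_3 = w_3 + 0.0000·e_1 − 5.7266·e_2 = (-0.3077, -0.2348, -0.1579, 0.1781).
‖u_3‖ = 0.4544, so e_3 = (-0.6771, -0.5168, -0.3475, 0.3920).

e_3 = (-0.6771, -0.5168, -0.3475, 0.3920)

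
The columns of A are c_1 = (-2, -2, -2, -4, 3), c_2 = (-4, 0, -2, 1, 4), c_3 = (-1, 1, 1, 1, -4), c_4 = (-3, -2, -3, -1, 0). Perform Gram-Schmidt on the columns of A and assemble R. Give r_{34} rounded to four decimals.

c_1 = (-2, -2, -2, -4, 3); ‖c_1‖ = 6.0828, so e_1 = (-0.3288, -0.3288, -0.3288, -0.6576, 0.4932).
e_1·c_2 = (-0.3288)·(-4) + (-0.3288)·0 + (-0.3288)·(-2) + (-0.6576)·1 + 0.4932·4 = 3.2880.
u_2 = c_2 − 3.2880·e_1 = (-2.9189, 1.0811, -0.9189, 3.1622, 2.3784).
‖u_2‖ = 5.1175, so e_2 = (-0.5704, 0.2113, -0.1796, 0.6179, 0.4648).
e_1·c_3 = (-0.3288)·(-1) + (-0.3288)·1 + (-0.3288)·1 + (-0.6576)·1 + 0.4932·(-4) = -2.9592; e_2·c_3 = (-0.5704)·(-1) + 0.2113·1 + (-0.1796)·1 + 0.6179·1 + 0.4648·(-4) = -0.6390.
u_3 = c_3 + 2.9592·e_1 + 0.6390·e_2 = (-2.3375, 0.1620, -0.0877, -0.5511, -2.2436).
‖u_3‖ = 3.2916, so e_3 = (-0.7101, 0.0492, -0.0266, -0.1674, -0.6816).
r_{34} = e_3·c_4 = 2.2793.

r_{34} = 2.2793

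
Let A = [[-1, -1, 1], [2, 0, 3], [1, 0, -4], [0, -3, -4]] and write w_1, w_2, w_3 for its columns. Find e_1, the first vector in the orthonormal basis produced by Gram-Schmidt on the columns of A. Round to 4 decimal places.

w_1 = (-1, 2, 1, 0); ‖w_1‖ = 2.4495, so e_1 = (-0.4082, 0.8165, 0.4082, 0.0000).

e_1 = (-0.4082, 0.8165, 0.4082, 0.0000)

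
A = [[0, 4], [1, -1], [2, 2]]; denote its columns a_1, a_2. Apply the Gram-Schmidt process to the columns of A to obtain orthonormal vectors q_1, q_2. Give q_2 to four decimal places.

q_2 = (0.9129, -0.3651, 0.1826)

q_1 = a_1/‖a_1‖ = (0, 1, 2)/2.2361 = (0.0000, 0.4472, 0.8944).
r_{12} = q_1·a_2 = 1.3416.
u_2 = a_2 − 1.3416·q_1 = (4.0000, -1.6000, 0.8000).
‖u_2‖ = 4.3818, so q_2 = (0.9129, -0.3651, 0.1826).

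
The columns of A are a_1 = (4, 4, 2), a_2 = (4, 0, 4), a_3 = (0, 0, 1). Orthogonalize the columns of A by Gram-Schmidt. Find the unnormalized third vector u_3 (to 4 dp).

u_3 = (-0.4444, 0.2222, 0.4444)

a_1 = (4, 4, 2); ‖a_1‖ = 6.0000, so q_1 = (0.6667, 0.6667, 0.3333).
q_1·a_2 = 0.6667·4 + 0.6667·0 + 0.3333·4 = 4.0000.
u_2 = a_2 − 4.0000·q_1 = (1.3333, -2.6667, 2.6667).
‖u_2‖ = 4.0000, so q_2 = (0.3333, -0.6667, 0.6667).
q_1·a_3 = 0.6667·0 + 0.6667·0 + 0.3333·1 = 0.3333; q_2·a_3 = 0.3333·0 + (-0.6667)·0 + 0.6667·1 = 0.6667.
u_3 = a_3 − 0.3333·q_1 − 0.6667·q_2 = (-0.4444, 0.2222, 0.4444).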